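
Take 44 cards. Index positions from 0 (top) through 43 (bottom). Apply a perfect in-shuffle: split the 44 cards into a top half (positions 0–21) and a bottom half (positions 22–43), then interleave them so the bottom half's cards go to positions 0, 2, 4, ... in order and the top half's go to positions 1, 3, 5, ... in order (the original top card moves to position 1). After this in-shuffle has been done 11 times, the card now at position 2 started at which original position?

Work backwards from position 2, undoing one in-shuffle at a time:
2 ← 23 ← 11 ← 5 ← 2 ← 23 ← 11 ← 5 ← 2 ← 23 ← 11 ← 5
So the card now at position 2 started at position 5.

5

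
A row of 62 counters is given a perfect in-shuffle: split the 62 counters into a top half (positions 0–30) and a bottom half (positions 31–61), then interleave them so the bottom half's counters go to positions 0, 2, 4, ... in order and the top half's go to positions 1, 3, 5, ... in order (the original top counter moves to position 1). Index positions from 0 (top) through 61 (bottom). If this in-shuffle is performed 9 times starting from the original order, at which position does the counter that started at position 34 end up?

Track the counter's position through each in-shuffle:
34 → 6 → 13 → 27 → 55 → 48 → 34 → 6 → 13 → 27

27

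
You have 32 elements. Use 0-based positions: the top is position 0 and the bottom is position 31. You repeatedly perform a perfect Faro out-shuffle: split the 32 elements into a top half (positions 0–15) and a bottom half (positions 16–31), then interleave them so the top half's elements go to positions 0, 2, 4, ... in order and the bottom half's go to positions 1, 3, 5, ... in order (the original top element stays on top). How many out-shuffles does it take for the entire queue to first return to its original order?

5

The out-shuffle permutes the 32 positions with cycle lengths [1, 1, 5, 5, 5, 5, 5, 5].
Every element is home exactly when every cycle has completed a whole number of laps, i.e. after lcm(1, 5) = 5 out-shuffles.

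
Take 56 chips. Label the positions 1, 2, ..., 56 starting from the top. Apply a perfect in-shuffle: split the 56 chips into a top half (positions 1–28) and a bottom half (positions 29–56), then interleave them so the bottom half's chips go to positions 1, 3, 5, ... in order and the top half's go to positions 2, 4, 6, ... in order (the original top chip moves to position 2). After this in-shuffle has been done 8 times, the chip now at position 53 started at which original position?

8

Work backwards from position 53, undoing one in-shuffle at a time:
53 ← 55 ← 56 ← 28 ← 14 ← 7 ← 32 ← 16 ← 8
So the chip now at position 53 started at position 8.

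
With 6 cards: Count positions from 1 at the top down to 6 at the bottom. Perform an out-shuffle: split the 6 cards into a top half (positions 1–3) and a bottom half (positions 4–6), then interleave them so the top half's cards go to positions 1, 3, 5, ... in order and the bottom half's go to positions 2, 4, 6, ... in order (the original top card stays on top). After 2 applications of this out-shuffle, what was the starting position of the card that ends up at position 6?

6

Work backwards from position 6, undoing one out-shuffle at a time:
6 ← 6 ← 6
So the card now at position 6 started at position 6.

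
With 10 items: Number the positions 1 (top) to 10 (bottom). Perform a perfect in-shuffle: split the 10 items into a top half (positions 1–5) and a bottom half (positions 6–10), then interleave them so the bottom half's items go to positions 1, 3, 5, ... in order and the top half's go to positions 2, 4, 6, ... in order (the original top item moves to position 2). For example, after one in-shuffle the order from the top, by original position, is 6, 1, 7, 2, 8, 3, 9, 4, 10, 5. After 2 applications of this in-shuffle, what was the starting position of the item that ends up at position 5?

Work backwards from position 5, undoing one in-shuffle at a time:
5 ← 8 ← 4
So the item now at position 5 started at position 4.

4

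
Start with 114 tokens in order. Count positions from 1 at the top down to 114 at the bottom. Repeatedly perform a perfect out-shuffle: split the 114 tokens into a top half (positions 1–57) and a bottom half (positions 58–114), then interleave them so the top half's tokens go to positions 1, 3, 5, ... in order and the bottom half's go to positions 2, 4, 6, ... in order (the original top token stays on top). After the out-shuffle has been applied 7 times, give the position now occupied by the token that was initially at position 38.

Track the token's position through each out-shuffle:
38 → 75 → 36 → 71 → 28 → 55 → 109 → 104

104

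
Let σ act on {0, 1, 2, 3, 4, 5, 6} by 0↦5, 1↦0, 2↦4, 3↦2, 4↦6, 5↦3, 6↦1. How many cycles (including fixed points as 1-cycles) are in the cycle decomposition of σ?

Cycle decomposition: (0 5 3 2 4 6 1).
1 cycle.

1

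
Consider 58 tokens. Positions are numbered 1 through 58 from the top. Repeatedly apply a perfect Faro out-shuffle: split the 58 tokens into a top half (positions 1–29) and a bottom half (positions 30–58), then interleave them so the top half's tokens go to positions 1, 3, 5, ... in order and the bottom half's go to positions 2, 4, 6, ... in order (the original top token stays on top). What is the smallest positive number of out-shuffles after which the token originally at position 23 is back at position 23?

18

Follow position 23 under repeated out-shuffles:
23 → 45 → 32 → 6 → 11 → 21 → 41 → 24 → 47 → 36 → 14 → 27 → 53 → 48 → 38 → 18 → 35 → 12 → 23
It first returns after 18 out-shuffles.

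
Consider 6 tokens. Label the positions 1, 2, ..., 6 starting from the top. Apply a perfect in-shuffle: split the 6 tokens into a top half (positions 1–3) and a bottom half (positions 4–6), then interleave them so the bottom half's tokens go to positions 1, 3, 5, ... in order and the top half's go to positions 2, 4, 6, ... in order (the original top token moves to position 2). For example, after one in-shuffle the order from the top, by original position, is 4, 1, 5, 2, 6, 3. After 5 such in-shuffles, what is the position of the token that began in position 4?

2

Track the token's position through each in-shuffle:
4 → 1 → 2 → 4 → 1 → 2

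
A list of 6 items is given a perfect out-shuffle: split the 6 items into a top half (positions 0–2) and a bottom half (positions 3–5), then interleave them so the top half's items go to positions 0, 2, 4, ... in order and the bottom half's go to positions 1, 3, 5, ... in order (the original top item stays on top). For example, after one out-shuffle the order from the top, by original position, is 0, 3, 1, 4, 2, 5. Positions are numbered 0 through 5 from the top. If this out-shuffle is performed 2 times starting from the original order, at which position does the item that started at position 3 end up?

2

Track the item's position through each out-shuffle:
3 → 1 → 2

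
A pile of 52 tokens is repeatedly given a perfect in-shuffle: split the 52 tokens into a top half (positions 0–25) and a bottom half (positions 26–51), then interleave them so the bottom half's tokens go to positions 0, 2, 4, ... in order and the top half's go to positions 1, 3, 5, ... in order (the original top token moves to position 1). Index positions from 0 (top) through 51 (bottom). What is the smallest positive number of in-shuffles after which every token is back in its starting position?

The in-shuffle permutes the 52 positions with cycle lengths [52].
Every token is home exactly when every cycle has completed a whole number of laps, i.e. after lcm(52) = 52 in-shuffles.

52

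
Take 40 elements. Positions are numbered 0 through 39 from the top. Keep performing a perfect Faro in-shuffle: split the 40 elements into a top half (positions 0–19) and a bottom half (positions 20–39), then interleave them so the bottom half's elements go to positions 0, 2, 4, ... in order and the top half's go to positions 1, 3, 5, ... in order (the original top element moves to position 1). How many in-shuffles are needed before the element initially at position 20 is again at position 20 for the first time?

Follow position 20 under repeated in-shuffles:
20 → 0 → 1 → 3 → 7 → 15 → 31 → 22 → 4 → 9 → 19 → 39 → 38 → 36 → 32 → 24 → 8 → 17 → 35 → 30 → 20
It first returns after 20 in-shuffles.

20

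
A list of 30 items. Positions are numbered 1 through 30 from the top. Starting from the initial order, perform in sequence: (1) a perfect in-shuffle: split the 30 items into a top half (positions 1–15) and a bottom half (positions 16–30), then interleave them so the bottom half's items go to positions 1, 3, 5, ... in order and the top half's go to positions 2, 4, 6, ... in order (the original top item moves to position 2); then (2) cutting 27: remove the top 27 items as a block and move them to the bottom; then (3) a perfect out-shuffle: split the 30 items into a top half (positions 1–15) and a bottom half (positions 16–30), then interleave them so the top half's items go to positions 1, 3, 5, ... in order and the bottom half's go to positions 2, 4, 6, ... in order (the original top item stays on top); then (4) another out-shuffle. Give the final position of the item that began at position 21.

Track the item from position 21 forward through each operation:
  after op 1 (in-shuffle): 21 → 11
  after op 2 (cut 27): 11 → 14
  after op 3 (out-shuffle): 14 → 27
  after op 4 (out-shuffle): 27 → 24

24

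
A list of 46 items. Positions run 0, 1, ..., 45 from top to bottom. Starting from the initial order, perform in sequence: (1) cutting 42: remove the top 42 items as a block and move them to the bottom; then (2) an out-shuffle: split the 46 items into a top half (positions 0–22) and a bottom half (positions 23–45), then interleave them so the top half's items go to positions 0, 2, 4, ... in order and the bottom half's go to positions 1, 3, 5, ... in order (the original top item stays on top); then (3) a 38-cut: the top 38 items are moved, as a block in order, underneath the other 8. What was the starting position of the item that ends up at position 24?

4

Undo the operations in reverse order, starting from position 24:
  undo op 3 (cut 38): 24 ← 16
  undo op 2 (out-shuffle, from top half): 16 ← 8
  undo op 1 (cut 42): 8 ← 4
So the item at position 24 came from original position 4.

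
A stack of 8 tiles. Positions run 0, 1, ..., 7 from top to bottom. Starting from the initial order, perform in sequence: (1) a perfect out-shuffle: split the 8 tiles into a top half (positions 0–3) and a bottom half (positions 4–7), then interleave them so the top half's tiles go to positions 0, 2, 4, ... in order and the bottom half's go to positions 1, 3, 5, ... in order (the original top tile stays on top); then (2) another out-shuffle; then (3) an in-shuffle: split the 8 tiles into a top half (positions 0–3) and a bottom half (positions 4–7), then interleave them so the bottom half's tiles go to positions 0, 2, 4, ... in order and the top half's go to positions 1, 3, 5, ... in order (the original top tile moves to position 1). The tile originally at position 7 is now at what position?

Track the tile from position 7 forward through each operation:
  after op 1 (out-shuffle): 7 → 7
  after op 2 (out-shuffle): 7 → 7
  after op 3 (in-shuffle): 7 → 6

6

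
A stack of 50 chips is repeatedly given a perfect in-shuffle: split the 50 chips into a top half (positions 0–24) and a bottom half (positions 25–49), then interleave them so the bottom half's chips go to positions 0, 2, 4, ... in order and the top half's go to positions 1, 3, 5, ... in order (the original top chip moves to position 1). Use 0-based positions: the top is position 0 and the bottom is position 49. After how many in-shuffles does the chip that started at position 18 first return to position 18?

8

Follow position 18 under repeated in-shuffles:
18 → 37 → 24 → 49 → 48 → 46 → 42 → 34 → 18
It first returns after 8 in-shuffles.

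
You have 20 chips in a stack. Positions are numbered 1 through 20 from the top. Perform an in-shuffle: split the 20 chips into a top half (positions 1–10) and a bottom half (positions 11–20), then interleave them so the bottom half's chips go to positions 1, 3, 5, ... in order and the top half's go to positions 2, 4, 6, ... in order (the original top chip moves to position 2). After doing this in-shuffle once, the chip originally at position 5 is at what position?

Track the chip's position through each in-shuffle:
5 → 10

10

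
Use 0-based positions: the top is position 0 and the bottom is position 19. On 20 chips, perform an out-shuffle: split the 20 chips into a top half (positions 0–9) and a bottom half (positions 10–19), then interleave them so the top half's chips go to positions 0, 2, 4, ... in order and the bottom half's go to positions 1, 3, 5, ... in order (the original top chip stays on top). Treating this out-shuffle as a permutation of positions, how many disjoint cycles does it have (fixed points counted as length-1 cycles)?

Trace each unvisited position around until it returns:
(0) (1 2 4 8 16 13 ... len 18) (19)
3 cycles in total.

3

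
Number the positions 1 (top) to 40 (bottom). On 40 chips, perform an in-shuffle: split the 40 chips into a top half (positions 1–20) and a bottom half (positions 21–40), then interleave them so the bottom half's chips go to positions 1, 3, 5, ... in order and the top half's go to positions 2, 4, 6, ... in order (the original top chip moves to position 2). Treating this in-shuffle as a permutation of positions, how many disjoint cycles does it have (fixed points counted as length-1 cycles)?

Trace each unvisited position around until it returns:
(1 2 4 8 16 32 ... len 20) (3 6 12 24 7 14 ... len 20)
2 cycles in total.

2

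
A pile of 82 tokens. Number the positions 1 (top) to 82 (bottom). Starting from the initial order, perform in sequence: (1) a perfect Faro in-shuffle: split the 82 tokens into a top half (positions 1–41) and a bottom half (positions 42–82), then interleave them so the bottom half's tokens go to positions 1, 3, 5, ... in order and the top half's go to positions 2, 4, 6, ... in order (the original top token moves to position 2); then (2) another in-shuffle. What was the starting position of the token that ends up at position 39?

Undo the operations in reverse order, starting from position 39:
  undo op 2 (in-shuffle, from bottom half): 39 ← 61
  undo op 1 (in-shuffle, from bottom half): 61 ← 72
So the token at position 39 came from original position 72.

72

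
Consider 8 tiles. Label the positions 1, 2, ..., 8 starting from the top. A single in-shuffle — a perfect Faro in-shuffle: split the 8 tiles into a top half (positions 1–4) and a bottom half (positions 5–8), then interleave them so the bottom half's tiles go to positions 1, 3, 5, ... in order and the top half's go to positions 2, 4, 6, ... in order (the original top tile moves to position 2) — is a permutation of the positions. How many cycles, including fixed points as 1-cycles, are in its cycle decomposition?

2

Trace each unvisited position around until it returns:
(1 2 4 8 7 5) (3 6)
2 cycles in total.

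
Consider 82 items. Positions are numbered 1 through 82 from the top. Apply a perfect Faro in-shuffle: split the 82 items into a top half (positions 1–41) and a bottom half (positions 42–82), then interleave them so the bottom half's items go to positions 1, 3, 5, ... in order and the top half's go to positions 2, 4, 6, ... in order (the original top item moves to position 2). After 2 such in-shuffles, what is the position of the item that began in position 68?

Track the item's position through each in-shuffle:
68 → 53 → 23

23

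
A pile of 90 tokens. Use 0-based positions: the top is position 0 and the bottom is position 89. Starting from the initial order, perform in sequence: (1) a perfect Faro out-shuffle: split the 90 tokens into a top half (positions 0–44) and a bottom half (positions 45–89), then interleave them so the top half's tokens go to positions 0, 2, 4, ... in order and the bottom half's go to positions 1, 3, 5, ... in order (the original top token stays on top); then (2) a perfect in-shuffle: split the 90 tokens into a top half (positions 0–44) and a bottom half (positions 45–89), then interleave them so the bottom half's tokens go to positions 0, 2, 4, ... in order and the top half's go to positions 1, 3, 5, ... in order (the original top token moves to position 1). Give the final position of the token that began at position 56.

Track the token from position 56 forward through each operation:
  after op 1 (out-shuffle): 56 → 23
  after op 2 (in-shuffle): 23 → 47

47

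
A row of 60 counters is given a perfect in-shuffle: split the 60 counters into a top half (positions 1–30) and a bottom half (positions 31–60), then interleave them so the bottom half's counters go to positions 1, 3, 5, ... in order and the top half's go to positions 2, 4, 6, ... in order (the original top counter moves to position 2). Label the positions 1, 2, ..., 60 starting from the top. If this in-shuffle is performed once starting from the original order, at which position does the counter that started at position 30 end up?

Track the counter's position through each in-shuffle:
30 → 60

60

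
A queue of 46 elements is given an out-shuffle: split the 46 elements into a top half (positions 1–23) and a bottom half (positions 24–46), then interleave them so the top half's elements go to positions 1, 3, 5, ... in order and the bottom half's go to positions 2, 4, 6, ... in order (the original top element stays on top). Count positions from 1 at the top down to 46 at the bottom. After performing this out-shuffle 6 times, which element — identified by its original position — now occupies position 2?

Work backwards from position 2, undoing one out-shuffle at a time:
2 ← 24 ← 35 ← 18 ← 32 ← 39 ← 20
So the element now at position 2 started at position 20.

20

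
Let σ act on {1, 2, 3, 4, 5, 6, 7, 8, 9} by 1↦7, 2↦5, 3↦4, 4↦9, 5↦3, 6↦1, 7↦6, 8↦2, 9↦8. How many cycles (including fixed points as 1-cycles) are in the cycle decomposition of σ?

2

Cycle decomposition: (1 7 6) (2 5 3 4 9 8).
2 cycles.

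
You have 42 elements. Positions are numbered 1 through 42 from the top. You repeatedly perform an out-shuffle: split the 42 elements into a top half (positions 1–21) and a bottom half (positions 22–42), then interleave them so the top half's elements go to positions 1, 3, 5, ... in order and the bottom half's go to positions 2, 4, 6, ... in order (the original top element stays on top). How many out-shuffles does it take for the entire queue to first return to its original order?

The out-shuffle permutes the 42 positions with cycle lengths [1, 1, 20, 20].
Every element is home exactly when every cycle has completed a whole number of laps, i.e. after lcm(1, 20) = 20 out-shuffles.

20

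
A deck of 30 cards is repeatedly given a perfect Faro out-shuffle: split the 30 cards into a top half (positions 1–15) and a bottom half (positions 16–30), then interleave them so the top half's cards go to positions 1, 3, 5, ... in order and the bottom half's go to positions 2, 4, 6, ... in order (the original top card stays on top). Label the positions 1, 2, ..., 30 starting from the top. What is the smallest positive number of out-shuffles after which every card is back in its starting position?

28

The out-shuffle permutes the 30 positions with cycle lengths [1, 1, 28].
Every card is home exactly when every cycle has completed a whole number of laps, i.e. after lcm(1, 28) = 28 out-shuffles.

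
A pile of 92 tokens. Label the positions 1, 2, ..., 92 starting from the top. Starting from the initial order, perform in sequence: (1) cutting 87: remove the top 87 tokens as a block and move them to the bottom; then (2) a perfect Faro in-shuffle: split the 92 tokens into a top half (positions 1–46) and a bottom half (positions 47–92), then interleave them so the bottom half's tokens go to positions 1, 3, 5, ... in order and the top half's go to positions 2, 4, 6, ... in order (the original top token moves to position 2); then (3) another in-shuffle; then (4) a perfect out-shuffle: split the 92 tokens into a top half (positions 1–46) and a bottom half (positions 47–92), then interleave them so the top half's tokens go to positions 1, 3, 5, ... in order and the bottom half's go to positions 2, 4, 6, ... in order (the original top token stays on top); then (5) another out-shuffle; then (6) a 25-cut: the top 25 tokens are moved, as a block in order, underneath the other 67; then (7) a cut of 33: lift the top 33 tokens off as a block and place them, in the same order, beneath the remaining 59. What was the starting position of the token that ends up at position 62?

14

Undo the operations in reverse order, starting from position 62:
  undo op 7 (cut 33): 62 ← 3
  undo op 6 (cut 25): 3 ← 28
  undo op 5 (out-shuffle, from bottom half): 28 ← 60
  undo op 4 (out-shuffle, from bottom half): 60 ← 76
  undo op 3 (in-shuffle, from top half): 76 ← 38
  undo op 2 (in-shuffle, from top half): 38 ← 19
  undo op 1 (cut 87): 19 ← 14
So the token at position 62 came from original position 14.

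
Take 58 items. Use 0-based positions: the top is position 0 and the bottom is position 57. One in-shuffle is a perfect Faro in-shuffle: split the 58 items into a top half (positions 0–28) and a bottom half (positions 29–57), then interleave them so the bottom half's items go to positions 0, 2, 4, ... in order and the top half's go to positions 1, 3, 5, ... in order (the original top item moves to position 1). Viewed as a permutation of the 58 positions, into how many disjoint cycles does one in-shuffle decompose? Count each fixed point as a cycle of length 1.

1

Trace each unvisited position around until it returns:
(0 1 3 7 15 31 ... len 58)
1 cycle in total.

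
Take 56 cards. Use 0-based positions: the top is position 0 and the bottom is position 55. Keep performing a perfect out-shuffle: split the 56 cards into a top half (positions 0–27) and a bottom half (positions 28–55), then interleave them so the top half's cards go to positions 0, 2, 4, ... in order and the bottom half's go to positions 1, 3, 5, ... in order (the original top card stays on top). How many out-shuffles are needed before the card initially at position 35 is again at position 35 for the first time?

Follow position 35 under repeated out-shuffles:
35 → 15 → 30 → 5 → 10 → 20 → 40 → 25 → 50 → 45 → 35
It first returns after 10 out-shuffles.

10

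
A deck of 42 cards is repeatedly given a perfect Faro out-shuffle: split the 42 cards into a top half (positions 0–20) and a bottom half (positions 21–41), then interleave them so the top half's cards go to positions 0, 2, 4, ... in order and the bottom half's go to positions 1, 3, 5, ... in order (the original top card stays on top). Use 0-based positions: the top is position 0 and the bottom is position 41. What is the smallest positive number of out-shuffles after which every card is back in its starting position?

20

The out-shuffle permutes the 42 positions with cycle lengths [1, 1, 20, 20].
Every card is home exactly when every cycle has completed a whole number of laps, i.e. after lcm(1, 20) = 20 out-shuffles.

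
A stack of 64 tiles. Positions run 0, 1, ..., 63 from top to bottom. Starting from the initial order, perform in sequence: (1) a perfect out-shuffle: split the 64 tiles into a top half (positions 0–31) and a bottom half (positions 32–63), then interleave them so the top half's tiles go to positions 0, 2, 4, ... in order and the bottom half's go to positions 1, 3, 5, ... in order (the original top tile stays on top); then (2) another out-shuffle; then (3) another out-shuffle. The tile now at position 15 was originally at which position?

57

Undo the operations in reverse order, starting from position 15:
  undo op 3 (out-shuffle, from bottom half): 15 ← 39
  undo op 2 (out-shuffle, from bottom half): 39 ← 51
  undo op 1 (out-shuffle, from bottom half): 51 ← 57
So the tile at position 15 came from original position 57.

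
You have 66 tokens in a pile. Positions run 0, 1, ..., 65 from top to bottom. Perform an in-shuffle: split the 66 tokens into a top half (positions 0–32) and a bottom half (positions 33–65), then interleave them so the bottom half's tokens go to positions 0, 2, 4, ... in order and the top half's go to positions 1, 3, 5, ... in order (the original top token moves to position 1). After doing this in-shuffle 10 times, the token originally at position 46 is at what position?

21

Track the token's position through each in-shuffle:
46 → 26 → 53 → 40 → 14 → 29 → 59 → 52 → 38 → 10 → 21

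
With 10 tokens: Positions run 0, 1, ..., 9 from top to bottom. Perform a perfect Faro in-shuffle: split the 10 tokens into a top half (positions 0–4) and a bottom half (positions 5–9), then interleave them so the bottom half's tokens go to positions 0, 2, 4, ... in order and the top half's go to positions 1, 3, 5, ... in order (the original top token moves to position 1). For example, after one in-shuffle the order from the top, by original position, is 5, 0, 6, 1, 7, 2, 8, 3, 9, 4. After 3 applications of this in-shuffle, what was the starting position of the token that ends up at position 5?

8

Work backwards from position 5, undoing one in-shuffle at a time:
5 ← 2 ← 6 ← 8
So the token now at position 5 started at position 8.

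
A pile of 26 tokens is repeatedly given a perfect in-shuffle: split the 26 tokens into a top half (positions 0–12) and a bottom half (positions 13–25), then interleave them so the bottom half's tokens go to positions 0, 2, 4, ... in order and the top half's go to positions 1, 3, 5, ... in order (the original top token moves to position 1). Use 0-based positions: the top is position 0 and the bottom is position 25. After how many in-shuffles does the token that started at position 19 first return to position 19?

Follow position 19 under repeated in-shuffles:
19 → 12 → 25 → 24 → 22 → 18 → 10 → 21 → 16 → 6 → 13 → 0 → 1 → 3 → 7 → 15 → 4 → 9 → 19
It first returns after 18 in-shuffles.

18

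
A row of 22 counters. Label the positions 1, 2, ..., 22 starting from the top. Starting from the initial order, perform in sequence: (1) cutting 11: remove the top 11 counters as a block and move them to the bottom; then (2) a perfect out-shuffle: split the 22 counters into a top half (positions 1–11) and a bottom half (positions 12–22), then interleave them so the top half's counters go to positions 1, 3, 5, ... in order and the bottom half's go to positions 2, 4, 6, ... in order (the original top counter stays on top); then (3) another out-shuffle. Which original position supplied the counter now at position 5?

13

Undo the operations in reverse order, starting from position 5:
  undo op 3 (out-shuffle, from top half): 5 ← 3
  undo op 2 (out-shuffle, from top half): 3 ← 2
  undo op 1 (cut 11): 2 ← 13
So the counter at position 5 came from original position 13.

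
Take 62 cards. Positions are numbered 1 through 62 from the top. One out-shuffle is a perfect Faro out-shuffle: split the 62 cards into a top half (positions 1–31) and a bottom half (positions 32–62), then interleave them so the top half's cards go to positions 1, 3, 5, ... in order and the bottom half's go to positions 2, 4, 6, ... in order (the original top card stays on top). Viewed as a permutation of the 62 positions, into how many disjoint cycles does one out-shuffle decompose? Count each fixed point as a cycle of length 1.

Trace each unvisited position around until it returns:
(1) (2 3 5 9 17 33 ... len 60) (62)
3 cycles in total.

3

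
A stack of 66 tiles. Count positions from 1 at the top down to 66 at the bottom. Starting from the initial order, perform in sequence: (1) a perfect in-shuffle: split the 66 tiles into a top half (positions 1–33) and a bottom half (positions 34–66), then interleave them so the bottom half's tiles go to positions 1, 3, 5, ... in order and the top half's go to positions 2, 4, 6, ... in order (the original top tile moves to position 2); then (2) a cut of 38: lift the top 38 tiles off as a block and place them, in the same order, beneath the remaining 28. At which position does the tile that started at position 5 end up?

38

Track the tile from position 5 forward through each operation:
  after op 1 (in-shuffle): 5 → 10
  after op 2 (cut 38): 10 → 38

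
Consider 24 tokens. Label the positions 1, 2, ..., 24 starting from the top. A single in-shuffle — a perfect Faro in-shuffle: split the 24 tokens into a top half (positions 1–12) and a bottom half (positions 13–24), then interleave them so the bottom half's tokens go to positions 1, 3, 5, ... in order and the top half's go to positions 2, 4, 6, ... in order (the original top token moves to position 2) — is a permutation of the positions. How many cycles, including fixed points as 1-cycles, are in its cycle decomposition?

2

Trace each unvisited position around until it returns:
(1 2 4 8 16 7 ... len 20) (5 10 20 15)
2 cycles in total.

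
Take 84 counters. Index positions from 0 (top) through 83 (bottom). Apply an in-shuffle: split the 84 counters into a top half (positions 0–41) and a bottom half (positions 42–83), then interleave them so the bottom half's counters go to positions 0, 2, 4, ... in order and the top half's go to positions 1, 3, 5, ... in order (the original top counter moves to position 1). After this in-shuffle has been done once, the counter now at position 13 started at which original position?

6

Work backwards from position 13, undoing one in-shuffle at a time:
13 ← 6
So the counter now at position 13 started at position 6.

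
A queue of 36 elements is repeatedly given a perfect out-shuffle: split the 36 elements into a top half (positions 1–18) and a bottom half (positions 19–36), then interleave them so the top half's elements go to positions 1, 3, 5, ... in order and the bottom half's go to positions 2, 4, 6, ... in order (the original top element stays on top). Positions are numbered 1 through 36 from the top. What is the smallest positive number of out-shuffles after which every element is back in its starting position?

The out-shuffle permutes the 36 positions with cycle lengths [1, 1, 3, 3, 4, 12, 12].
Every element is home exactly when every cycle has completed a whole number of laps, i.e. after lcm(1, 3, 4, 12) = 12 out-shuffles.

12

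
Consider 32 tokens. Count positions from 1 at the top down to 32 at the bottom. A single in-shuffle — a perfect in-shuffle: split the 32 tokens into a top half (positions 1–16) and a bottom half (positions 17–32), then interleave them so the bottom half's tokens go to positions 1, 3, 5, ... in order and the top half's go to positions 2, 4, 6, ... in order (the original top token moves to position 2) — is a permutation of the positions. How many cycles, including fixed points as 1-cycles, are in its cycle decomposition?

Trace each unvisited position around until it returns:
(1 2 4 8 16 32 31 29 25 17) (3 6 12 24 15 30 27 21 9 18) (5 10 20 7 14 28 23 13 26 19) (11 22)
4 cycles in total.

4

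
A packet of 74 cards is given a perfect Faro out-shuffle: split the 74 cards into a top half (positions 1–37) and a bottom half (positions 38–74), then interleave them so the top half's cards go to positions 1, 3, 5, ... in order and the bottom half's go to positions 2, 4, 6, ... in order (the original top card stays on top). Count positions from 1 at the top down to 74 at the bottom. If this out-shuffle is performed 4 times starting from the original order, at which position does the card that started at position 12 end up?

Track the card's position through each out-shuffle:
12 → 23 → 45 → 16 → 31

31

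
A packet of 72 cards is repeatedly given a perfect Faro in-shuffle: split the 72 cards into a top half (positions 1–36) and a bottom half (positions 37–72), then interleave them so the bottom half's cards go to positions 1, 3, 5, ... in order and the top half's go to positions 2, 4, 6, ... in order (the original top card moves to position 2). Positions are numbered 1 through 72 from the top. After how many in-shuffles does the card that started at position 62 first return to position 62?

Follow position 62 under repeated in-shuffles:
62 → 51 → 29 → 58 → 43 → 13 → 26 → 52 → 31 → 62
It first returns after 9 in-shuffles.

9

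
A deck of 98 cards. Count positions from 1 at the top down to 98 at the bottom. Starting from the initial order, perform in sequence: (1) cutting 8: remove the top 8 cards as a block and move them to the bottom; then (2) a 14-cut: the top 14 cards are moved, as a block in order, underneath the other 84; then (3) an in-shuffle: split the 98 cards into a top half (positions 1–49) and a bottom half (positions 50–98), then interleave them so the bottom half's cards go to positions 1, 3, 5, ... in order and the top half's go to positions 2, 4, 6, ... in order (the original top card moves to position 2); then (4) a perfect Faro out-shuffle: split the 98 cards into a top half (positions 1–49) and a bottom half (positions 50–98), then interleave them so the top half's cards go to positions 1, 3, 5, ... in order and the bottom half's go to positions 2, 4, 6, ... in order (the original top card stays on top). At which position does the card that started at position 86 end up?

Track the card from position 86 forward through each operation:
  after op 1 (cut 8): 86 → 78
  after op 2 (cut 14): 78 → 64
  after op 3 (in-shuffle): 64 → 29
  after op 4 (out-shuffle): 29 → 57

57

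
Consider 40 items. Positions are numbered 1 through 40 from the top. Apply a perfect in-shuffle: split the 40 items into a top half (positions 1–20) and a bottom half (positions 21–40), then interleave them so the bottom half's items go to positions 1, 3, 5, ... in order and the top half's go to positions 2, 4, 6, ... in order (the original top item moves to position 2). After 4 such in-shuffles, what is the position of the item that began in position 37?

18

Track the item's position through each in-shuffle:
37 → 33 → 25 → 9 → 18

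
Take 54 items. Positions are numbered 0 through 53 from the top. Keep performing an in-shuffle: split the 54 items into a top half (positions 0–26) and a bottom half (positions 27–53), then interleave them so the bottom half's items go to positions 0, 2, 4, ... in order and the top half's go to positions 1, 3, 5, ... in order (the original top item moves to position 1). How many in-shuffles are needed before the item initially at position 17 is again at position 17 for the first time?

20

Follow position 17 under repeated in-shuffles:
17 → 35 → 16 → 33 → 12 → 25 → 51 → 48 → 42 → 30 → 6 → 13 → 27 → 0 → 1 → 3 → 7 → 15 → 31 → 8 → 17
It first returns after 20 in-shuffles.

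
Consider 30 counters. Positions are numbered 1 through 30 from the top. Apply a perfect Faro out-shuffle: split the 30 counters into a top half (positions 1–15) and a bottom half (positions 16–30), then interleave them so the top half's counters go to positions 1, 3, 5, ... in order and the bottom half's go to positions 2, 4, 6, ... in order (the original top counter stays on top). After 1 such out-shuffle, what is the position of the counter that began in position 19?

Track the counter's position through each out-shuffle:
19 → 8

8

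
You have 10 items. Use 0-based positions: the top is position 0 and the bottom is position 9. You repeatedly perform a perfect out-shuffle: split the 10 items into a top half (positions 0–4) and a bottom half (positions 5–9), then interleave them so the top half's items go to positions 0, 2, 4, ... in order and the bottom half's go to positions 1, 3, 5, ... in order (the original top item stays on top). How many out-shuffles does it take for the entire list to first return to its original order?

6

The out-shuffle permutes the 10 positions with cycle lengths [1, 1, 2, 6].
Every item is home exactly when every cycle has completed a whole number of laps, i.e. after lcm(1, 2, 6) = 6 out-shuffles.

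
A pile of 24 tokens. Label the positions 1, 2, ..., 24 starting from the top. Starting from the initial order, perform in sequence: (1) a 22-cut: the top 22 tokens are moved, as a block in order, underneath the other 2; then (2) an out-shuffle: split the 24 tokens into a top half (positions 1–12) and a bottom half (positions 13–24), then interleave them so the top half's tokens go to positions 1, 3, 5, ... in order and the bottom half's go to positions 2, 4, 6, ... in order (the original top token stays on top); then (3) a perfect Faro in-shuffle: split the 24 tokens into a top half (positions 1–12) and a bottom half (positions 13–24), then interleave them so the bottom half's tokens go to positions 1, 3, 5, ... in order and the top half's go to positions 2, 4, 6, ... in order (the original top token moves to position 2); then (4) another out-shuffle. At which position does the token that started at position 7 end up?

Track the token from position 7 forward through each operation:
  after op 1 (cut 22): 7 → 9
  after op 2 (out-shuffle): 9 → 17
  after op 3 (in-shuffle): 17 → 9
  after op 4 (out-shuffle): 9 → 17

17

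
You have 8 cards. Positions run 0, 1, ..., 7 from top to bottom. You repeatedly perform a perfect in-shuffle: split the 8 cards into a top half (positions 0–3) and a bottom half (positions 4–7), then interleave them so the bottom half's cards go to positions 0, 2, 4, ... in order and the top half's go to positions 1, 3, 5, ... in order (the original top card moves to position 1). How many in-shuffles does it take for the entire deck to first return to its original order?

The in-shuffle permutes the 8 positions with cycle lengths [2, 6].
Every card is home exactly when every cycle has completed a whole number of laps, i.e. after lcm(2, 6) = 6 in-shuffles.

6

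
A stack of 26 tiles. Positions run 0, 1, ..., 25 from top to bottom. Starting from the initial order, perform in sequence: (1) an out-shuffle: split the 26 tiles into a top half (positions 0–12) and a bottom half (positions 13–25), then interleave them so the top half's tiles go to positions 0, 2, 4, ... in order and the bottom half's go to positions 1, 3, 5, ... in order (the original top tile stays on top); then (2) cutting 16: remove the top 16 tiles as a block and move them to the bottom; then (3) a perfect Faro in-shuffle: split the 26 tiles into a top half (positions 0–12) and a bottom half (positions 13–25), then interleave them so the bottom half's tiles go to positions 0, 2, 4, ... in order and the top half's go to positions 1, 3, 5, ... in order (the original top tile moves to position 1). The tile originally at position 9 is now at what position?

Track the tile from position 9 forward through each operation:
  after op 1 (out-shuffle): 9 → 18
  after op 2 (cut 16): 18 → 2
  after op 3 (in-shuffle): 2 → 5

5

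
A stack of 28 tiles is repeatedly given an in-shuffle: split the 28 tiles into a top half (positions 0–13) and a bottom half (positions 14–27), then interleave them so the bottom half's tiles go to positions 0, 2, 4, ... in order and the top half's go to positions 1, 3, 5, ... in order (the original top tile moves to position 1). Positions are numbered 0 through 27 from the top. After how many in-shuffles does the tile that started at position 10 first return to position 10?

28

Follow position 10 under repeated in-shuffles:
10 → 21 → 14 → 0 → 1 → 3 → 7 → 15 → ... → 10 (length 28)
It first returns after 28 in-shuffles.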